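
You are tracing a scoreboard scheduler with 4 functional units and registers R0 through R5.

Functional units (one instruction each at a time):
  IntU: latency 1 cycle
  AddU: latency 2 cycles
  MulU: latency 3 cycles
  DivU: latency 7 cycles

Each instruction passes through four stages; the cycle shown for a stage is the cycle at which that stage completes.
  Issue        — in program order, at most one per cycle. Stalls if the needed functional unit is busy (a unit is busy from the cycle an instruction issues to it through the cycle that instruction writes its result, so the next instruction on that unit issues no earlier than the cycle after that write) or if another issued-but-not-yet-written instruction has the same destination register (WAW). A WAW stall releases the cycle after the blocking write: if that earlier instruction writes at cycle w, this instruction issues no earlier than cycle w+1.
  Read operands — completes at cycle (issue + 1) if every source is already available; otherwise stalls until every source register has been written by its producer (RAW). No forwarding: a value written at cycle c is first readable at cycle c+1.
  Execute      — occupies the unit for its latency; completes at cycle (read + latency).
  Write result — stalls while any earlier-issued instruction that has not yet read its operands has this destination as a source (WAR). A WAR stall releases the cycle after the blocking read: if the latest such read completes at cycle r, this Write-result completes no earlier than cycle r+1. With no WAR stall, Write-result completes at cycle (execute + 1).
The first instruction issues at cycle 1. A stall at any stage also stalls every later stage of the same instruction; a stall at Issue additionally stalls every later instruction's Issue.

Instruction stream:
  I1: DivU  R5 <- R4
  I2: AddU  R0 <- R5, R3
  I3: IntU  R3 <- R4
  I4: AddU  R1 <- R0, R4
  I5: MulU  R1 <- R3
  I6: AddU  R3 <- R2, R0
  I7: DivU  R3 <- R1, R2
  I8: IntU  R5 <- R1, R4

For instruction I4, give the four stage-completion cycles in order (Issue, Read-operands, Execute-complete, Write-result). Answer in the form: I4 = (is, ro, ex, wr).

I1: IS=1 RO=2 EX=9 WR=10
I2: IS=2 RO=11 EX=13 WR=14  [RAW R5: wait I1 write@10]
I3: IS=3 RO=4 EX=5 WR=12  [WAR R3: wait I2 read@11]
I4: IS=15 RO=16 EX=18 WR=19  [struct: AddU busy until I2 writes@14]
I5: IS=20 RO=21 EX=24 WR=25  [WAW R1: wait I4 write@19]
I6: IS=21 RO=22 EX=24 WR=25
I7: IS=26 RO=27 EX=34 WR=35  [WAW R3: wait I6 write@25]
I8: IS=27 RO=28 EX=29 WR=30

I4 = (15, 16, 18, 19)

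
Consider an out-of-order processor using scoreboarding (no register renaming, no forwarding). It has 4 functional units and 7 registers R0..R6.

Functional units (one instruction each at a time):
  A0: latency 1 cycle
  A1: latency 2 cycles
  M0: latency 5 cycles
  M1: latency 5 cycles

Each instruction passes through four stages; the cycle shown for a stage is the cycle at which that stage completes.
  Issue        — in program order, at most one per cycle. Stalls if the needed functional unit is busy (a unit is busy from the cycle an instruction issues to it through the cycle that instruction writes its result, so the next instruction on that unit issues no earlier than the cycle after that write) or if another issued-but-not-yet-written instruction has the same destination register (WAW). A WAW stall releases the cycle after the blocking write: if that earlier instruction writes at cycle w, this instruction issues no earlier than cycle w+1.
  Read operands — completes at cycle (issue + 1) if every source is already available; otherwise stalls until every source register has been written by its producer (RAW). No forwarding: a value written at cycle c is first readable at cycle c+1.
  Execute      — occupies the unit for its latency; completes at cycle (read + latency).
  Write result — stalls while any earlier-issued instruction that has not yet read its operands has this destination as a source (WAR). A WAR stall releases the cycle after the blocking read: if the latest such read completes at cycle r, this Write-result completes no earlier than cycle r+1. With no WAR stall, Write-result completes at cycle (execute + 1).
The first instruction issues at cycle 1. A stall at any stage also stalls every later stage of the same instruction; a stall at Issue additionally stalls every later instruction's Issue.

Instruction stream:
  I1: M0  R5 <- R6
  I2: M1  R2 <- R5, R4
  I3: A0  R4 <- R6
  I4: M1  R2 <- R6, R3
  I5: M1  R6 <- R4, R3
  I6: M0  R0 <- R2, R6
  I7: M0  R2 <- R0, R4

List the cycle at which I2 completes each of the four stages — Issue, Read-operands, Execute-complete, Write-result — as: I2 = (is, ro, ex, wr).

c1: I1→M0
c2: I1 RO · I2→M1
c3: I3→A0
c4: I3 RO
c5: I3 EX
c7: I1 EX
c8: I1 WR R5
c9: I2 RO
c10: I3 WR R4
c14: I2 EX
c15: I2 WR R2
c16: I4→M1
c17: I4 RO
c22: I4 EX
c23: I4 WR R2
c24: I5→M1
c25: I5 RO · I6→M0
c30: I5 EX
c31: I5 WR R6
c32: I6 RO
c37: I6 EX
c38: I6 WR R0
c39: I7→M0
c40: I7 RO
c45: I7 EX
c46: I7 WR R2

I2 = (2, 9, 14, 15)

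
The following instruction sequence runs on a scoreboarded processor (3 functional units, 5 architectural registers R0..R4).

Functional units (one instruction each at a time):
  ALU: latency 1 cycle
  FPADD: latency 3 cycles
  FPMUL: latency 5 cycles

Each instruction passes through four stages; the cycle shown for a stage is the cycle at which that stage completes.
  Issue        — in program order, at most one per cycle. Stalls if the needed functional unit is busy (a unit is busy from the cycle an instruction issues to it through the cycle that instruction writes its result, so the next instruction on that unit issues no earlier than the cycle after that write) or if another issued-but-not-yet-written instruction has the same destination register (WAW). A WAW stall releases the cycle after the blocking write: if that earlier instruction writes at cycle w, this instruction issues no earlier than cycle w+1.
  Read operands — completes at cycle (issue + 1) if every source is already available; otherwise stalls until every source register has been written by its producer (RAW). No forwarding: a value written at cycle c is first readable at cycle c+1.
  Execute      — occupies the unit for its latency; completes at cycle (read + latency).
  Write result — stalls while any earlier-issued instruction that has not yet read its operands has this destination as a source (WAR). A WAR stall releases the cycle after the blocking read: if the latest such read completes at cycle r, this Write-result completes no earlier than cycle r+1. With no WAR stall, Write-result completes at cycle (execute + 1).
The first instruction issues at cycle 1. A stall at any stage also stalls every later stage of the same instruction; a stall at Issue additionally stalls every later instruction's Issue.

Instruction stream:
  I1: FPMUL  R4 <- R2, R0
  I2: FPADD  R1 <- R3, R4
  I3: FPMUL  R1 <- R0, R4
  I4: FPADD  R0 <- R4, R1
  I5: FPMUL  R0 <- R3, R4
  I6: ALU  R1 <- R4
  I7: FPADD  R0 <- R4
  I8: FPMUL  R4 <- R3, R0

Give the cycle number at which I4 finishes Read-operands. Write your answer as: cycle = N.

cycle = 22

c1: issue I1 (FPMUL)
c2: I1 read-ops; issue I2 (FPADD)
c7: I1 finished on FPMUL
c8: I1→R4
c9: I2 read-ops
c12: I2 finished on FPADD
c13: I2→R1
c14: issue I3 (FPMUL)
c15: I3 read-ops; issue I4 (FPADD)
c20: I3 finished on FPMUL
c21: I3→R1
c22: I4 read-ops
c25: I4 finished on FPADD
c26: I4→R0
c27: issue I5 (FPMUL)
c28: I5 read-ops; issue I6 (ALU)
c29: I6 read-ops
c30: I6 finished on ALU
c31: I6→R1
c33: I5 finished on FPMUL
c34: I5→R0
c35: issue I7 (FPADD)
c36: I7 read-ops; issue I8 (FPMUL)
c39: I7 finished on FPADD
c40: I7→R0
c41: I8 read-ops
c46: I8 finished on FPMUL
c47: I8→R4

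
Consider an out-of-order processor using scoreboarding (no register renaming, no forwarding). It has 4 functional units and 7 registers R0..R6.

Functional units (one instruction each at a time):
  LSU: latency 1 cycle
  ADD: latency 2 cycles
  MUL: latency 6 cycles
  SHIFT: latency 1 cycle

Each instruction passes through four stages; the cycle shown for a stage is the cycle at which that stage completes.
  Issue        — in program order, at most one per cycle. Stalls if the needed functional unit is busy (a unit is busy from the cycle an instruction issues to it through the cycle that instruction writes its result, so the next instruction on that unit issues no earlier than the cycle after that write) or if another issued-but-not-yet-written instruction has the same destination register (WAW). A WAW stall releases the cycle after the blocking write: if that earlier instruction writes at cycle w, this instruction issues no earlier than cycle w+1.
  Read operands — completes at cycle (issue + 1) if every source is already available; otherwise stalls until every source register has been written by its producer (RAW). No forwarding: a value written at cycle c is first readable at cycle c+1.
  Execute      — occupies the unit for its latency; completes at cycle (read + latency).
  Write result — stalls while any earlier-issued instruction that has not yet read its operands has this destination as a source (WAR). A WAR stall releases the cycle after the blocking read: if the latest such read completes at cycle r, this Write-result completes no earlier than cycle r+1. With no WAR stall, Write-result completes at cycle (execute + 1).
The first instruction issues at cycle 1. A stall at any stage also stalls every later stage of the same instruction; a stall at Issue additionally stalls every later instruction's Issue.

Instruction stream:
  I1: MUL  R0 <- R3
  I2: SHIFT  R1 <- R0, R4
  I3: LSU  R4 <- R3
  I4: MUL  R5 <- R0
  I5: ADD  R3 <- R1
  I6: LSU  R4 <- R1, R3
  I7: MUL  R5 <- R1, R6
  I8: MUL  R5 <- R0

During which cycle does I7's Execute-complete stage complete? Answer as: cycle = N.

cycle = 26

I1  is:1  ro:2  ex:8  wr:9
I2  is:2  ro:10  ex:11  wr:12  — RAW R0: wait I1 write@9
I3  is:3  ro:4  ex:5  wr:11  — WAR R4: wait I2 read@10
I4  is:10  ro:11  ex:17  wr:18  — struct: MUL busy until I1 writes@9
I5  is:11  ro:13  ex:15  wr:16  — RAW R1: wait I2 write@12
I6  is:12  ro:17  ex:18  wr:19  — RAW R3: wait I5 write@16
I7  is:19  ro:20  ex:26  wr:27  — struct: MUL busy until I4 writes@18
I8  is:28  ro:29  ex:35  wr:36  — struct: MUL busy until I7 writes@27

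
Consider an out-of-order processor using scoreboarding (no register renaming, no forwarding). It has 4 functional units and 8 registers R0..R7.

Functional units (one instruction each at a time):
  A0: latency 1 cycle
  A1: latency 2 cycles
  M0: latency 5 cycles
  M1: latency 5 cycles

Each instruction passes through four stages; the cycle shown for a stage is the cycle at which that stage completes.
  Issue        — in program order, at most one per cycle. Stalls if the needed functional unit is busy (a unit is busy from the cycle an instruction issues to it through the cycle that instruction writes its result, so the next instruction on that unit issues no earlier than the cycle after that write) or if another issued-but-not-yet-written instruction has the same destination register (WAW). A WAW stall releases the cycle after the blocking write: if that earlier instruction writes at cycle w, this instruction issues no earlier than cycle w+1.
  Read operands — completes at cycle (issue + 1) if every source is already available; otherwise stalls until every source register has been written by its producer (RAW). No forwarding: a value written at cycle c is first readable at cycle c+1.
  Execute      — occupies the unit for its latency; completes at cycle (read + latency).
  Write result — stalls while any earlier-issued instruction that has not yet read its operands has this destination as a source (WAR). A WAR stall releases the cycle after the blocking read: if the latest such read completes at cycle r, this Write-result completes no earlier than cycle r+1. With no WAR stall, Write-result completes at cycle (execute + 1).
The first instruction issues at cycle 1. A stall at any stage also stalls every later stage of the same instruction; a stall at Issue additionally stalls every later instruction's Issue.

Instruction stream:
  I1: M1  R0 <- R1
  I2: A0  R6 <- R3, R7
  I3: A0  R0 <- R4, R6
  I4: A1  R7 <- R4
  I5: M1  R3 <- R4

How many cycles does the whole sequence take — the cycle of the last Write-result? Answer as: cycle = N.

c1: I1→M1
c2: I1 RO; I2→A0
c3: I2 RO
c4: I2 EX
c5: I2 WR R6
c7: I1 EX
c8: I1 WR R0
c9: I3→A0
c10: I3 RO; I4→A1
c11: I3 EX; I4 RO; I5→M1
c12: I3 WR R0; I5 RO
c13: I4 EX
c14: I4 WR R7
c17: I5 EX
c18: I5 WR R3

cycle = 18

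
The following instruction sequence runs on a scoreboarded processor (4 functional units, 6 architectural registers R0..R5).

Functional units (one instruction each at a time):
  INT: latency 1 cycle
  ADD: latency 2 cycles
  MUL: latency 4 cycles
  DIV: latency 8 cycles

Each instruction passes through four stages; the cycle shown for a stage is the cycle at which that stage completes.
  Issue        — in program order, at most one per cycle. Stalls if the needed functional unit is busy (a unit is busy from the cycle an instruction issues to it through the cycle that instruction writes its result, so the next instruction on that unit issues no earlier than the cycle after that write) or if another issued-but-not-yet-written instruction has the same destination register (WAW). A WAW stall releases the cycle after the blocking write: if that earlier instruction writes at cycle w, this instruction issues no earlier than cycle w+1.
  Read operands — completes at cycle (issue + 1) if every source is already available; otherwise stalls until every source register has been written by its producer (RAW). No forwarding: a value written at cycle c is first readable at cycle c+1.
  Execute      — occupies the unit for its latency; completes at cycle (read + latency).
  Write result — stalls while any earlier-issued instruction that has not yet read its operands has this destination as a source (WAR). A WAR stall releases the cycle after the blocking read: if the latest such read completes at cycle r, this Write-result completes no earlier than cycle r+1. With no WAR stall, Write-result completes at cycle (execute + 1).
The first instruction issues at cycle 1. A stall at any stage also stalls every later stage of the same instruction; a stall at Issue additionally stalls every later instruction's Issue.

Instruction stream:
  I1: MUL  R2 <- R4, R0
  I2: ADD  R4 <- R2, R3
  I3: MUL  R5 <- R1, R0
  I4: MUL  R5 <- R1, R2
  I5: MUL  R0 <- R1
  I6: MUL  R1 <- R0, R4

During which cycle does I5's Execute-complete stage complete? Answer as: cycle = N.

cycle = 27

t=1  I1 issues→MUL
t=2  I1 reads · I2 issues→ADD
t=6  I1 exec-done
t=7  I1 writes R2
t=8  I2 reads · I3 issues→MUL
t=9  I3 reads
t=10  I2 exec-done
t=11  I2 writes R4
t=13  I3 exec-done
t=14  I3 writes R5
t=15  I4 issues→MUL
t=16  I4 reads
t=20  I4 exec-done
t=21  I4 writes R5
t=22  I5 issues→MUL
t=23  I5 reads
t=27  I5 exec-done
t=28  I5 writes R0
t=29  I6 issues→MUL
t=30  I6 reads
t=34  I6 exec-done
t=35  I6 writes R1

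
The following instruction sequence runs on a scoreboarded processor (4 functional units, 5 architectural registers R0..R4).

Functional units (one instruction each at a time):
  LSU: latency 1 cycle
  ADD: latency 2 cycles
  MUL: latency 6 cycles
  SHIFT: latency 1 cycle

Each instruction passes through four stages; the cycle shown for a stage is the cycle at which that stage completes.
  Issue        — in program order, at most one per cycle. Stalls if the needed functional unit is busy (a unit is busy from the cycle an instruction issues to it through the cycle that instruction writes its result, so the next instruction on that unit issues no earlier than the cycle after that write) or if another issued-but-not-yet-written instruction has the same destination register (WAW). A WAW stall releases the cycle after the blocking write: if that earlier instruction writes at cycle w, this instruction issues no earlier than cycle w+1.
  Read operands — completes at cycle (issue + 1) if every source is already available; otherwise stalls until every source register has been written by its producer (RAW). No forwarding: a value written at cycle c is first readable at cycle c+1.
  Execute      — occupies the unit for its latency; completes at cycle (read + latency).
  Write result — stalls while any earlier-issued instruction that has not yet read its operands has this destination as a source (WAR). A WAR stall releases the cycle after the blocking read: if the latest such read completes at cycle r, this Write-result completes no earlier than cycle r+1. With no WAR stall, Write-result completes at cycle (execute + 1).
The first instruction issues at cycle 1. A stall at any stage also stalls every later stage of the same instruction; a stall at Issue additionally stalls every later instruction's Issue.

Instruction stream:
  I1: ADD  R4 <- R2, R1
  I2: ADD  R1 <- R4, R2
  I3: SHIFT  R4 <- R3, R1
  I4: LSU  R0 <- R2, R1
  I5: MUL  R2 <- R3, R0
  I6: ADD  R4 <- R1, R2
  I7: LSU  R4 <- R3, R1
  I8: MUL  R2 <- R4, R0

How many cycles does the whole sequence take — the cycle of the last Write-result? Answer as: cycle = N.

cycle 1: I1 issues→ADD
cycle 2: I1 reads
cycle 4: I1 exec-done
cycle 5: I1 writes R4
cycle 6: I2 issues→ADD
cycle 7: I2 reads · I3 issues→SHIFT
cycle 8: I4 issues→LSU
cycle 9: I2 exec-done · I5 issues→MUL
cycle 10: I2 writes R1
cycle 11: I3 reads · I4 reads
cycle 12: I3 exec-done · I4 exec-done
cycle 13: I3 writes R4 · I4 writes R0
cycle 14: I5 reads · I6 issues→ADD
cycle 20: I5 exec-done
cycle 21: I5 writes R2
cycle 22: I6 reads
cycle 24: I6 exec-done
cycle 25: I6 writes R4
cycle 26: I7 issues→LSU
cycle 27: I7 reads · I8 issues→MUL
cycle 28: I7 exec-done
cycle 29: I7 writes R4
cycle 30: I8 reads
cycle 36: I8 exec-done
cycle 37: I8 writes R2

cycle = 37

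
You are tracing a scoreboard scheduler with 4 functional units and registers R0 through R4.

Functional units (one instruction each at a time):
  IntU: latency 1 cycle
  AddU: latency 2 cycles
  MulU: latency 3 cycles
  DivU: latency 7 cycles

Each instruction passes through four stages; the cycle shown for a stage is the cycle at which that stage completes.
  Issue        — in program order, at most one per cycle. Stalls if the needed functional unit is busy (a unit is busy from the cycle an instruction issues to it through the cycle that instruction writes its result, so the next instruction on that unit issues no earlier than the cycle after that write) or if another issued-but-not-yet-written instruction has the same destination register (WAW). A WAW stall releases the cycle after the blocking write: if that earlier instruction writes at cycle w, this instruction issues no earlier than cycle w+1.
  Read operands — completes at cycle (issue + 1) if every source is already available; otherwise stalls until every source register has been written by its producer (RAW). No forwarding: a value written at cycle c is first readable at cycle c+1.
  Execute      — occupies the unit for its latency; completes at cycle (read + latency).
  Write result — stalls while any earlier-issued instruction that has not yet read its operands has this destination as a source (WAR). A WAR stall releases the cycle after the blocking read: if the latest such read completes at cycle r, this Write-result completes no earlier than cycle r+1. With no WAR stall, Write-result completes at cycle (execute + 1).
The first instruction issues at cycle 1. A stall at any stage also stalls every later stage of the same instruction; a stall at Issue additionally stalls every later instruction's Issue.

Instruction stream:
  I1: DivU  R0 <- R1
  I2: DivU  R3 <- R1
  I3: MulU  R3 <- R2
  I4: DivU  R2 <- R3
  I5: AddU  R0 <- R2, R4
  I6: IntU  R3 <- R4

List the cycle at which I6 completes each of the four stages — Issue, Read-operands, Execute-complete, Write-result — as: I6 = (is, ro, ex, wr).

I6 = (27, 28, 29, 30)

cycle 1: issue I1 (DivU)
cycle 2: I1 read-ops
cycle 9: I1 finished on DivU
cycle 10: I1→R0
cycle 11: issue I2 (DivU)
cycle 12: I2 read-ops
cycle 19: I2 finished on DivU
cycle 20: I2→R3
cycle 21: issue I3 (MulU)
cycle 22: I3 read-ops; issue I4 (DivU)
cycle 23: issue I5 (AddU)
cycle 25: I3 finished on MulU
cycle 26: I3→R3
cycle 27: I4 read-ops; issue I6 (IntU)
cycle 28: I6 read-ops
cycle 29: I6 finished on IntU
cycle 30: I6→R3
cycle 34: I4 finished on DivU
cycle 35: I4→R2
cycle 36: I5 read-ops
cycle 38: I5 finished on AddU
cycle 39: I5→R0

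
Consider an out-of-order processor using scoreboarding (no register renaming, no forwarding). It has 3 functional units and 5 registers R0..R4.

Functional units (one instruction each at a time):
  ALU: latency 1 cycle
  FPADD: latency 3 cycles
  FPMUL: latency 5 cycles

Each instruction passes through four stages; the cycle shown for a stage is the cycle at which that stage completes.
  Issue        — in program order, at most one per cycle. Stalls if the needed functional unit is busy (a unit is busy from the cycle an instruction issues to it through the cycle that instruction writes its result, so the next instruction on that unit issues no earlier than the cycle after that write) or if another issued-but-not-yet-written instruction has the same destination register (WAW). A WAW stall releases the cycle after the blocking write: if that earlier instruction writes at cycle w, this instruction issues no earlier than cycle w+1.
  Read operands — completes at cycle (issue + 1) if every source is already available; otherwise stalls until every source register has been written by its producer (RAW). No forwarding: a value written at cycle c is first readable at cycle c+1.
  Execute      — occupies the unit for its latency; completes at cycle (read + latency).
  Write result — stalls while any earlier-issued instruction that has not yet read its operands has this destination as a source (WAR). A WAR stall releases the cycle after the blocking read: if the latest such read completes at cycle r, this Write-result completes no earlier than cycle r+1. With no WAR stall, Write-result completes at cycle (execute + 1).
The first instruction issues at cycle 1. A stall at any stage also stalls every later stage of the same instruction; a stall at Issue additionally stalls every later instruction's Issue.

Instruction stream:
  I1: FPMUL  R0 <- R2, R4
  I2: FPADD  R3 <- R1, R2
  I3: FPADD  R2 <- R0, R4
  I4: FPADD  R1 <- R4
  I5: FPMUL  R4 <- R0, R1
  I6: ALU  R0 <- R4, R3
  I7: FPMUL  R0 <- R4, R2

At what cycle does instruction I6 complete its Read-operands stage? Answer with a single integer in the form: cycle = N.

[I1] 1/2/7/8
[I2] 2/3/6/7
[I3] 8/9/12/13  (struct: FPADD busy until I2 writes@7)
[I4] 14/15/18/19  (struct: FPADD busy until I3 writes@13)
[I5] 15/20/25/26  (RAW R1: wait I4 write@19)
[I6] 16/27/28/29  (RAW R4: wait I5 write@26)
[I7] 30/31/36/37  (WAW R0: wait I6 write@29)

cycle = 27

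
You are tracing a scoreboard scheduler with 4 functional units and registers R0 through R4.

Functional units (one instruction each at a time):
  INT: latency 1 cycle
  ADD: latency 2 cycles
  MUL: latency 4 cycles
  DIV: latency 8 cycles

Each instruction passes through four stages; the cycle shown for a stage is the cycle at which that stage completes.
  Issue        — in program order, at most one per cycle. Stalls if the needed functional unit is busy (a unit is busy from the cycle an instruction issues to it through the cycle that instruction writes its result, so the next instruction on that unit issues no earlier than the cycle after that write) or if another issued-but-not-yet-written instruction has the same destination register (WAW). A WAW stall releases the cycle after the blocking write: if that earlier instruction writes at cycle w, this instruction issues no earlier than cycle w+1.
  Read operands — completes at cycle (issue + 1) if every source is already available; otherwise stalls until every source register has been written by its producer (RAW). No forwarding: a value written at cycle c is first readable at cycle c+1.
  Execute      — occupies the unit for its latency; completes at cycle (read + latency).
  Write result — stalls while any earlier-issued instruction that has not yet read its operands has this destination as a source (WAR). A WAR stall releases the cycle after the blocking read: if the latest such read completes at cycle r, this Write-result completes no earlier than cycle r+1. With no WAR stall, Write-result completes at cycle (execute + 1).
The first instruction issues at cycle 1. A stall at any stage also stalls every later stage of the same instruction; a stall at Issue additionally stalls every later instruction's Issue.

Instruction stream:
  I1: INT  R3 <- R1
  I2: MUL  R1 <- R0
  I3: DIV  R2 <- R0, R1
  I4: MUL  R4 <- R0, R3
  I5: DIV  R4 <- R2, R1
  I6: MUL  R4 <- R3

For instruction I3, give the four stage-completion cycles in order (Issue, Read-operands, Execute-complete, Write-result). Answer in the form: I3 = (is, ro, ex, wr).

I1  is:1  ro:2  ex:3  wr:4
I2  is:2  ro:3  ex:7  wr:8
I3  is:3  ro:9  ex:17  wr:18  — RAW R1: wait I2 write@8
I4  is:9  ro:10  ex:14  wr:15  — struct: MUL busy until I2 writes@8
I5  is:19  ro:20  ex:28  wr:29  — struct: DIV busy until I3 writes@18
I6  is:30  ro:31  ex:35  wr:36  — WAW R4: wait I5 write@29

I3 = (3, 9, 17, 18)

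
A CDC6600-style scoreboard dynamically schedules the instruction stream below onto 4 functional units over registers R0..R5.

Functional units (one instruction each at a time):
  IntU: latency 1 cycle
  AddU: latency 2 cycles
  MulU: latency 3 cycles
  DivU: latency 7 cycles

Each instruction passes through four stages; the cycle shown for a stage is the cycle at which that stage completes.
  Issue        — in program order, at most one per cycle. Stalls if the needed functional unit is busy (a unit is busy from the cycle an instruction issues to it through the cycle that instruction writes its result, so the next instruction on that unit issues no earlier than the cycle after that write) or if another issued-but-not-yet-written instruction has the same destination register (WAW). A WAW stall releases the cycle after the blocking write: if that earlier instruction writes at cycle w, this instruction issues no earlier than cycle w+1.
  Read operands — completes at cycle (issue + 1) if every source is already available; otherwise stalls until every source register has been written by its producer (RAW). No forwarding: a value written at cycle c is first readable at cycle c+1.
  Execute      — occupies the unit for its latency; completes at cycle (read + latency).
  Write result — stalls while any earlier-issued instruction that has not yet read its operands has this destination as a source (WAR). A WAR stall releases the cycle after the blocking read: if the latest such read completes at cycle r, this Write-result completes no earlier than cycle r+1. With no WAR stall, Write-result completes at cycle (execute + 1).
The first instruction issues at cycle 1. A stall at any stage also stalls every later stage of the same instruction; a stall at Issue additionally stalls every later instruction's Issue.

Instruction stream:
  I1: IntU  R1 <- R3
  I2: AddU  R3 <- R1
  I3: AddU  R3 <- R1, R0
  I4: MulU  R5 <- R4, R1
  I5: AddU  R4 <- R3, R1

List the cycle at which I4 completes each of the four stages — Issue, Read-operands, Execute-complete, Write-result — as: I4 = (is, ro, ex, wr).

[I1] 1/2/3/4
[I2] 2/5/7/8  (RAW R1: wait I1 write@4)
[I3] 9/10/12/13  (struct: AddU busy until I2 writes@8)
[I4] 10/11/14/15
[I5] 14/15/17/18  (struct: AddU busy until I3 writes@13)

I4 = (10, 11, 14, 15)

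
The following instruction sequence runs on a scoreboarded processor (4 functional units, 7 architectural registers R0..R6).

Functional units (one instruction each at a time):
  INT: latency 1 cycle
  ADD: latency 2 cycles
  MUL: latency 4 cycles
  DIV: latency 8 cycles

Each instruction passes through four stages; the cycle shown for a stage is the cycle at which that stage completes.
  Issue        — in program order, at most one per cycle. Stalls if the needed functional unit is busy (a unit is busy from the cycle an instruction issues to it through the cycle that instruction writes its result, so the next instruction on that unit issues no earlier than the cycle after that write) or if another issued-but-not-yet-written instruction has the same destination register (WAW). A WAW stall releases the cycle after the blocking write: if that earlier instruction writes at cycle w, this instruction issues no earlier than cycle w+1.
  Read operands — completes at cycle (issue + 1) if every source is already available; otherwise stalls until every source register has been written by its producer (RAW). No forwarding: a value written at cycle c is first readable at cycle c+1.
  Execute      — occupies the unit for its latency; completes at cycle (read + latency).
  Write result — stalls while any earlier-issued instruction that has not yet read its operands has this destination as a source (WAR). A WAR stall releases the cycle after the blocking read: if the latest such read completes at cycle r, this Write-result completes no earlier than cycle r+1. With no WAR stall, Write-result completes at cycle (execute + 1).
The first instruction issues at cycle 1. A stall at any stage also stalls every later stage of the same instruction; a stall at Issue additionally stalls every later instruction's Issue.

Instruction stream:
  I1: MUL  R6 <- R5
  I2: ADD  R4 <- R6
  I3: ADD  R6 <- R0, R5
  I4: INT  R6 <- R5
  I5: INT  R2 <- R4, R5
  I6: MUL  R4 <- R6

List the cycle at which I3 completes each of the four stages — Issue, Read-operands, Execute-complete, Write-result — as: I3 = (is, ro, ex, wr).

I1: IS=1 RO=2 EX=6 WR=7
I2: IS=2 RO=8 EX=10 WR=11  [RAW R6: wait I1 write@7]
I3: IS=12 RO=13 EX=15 WR=16  [struct: ADD busy until I2 writes@11]
I4: IS=17 RO=18 EX=19 WR=20  [WAW R6: wait I3 write@16]
I5: IS=21 RO=22 EX=23 WR=24  [struct: INT busy until I4 writes@20]
I6: IS=22 RO=23 EX=27 WR=28

I3 = (12, 13, 15, 16)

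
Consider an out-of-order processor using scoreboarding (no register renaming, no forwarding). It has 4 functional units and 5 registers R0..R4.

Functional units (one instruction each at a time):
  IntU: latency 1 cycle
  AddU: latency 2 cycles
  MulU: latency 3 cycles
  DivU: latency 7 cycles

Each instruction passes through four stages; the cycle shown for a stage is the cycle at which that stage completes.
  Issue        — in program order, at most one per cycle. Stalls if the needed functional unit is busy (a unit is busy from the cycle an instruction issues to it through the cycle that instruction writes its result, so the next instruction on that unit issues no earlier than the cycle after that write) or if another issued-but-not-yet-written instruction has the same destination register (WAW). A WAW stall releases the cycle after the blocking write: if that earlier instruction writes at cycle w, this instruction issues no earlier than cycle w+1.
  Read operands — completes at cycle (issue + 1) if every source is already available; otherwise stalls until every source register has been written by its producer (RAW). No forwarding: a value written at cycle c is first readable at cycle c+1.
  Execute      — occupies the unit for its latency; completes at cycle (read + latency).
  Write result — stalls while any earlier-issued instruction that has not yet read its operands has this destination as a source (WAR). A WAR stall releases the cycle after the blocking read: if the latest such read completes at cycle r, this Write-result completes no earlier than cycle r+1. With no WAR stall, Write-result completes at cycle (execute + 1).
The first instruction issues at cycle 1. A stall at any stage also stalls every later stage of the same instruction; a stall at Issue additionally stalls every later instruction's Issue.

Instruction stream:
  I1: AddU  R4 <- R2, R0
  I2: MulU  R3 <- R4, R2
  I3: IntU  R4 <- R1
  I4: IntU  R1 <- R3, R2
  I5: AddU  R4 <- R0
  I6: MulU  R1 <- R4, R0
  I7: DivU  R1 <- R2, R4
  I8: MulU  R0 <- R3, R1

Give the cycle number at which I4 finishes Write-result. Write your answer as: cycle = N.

cycle = 13

[1] I1→AddU
[2] I1 RO; I2→MulU
[4] I1 EX
[5] I1 WR R4
[6] I2 RO; I3→IntU
[7] I3 RO
[8] I3 EX
[9] I2 EX; I3 WR R4
[10] I2 WR R3; I4→IntU
[11] I4 RO; I5→AddU
[12] I4 EX; I5 RO
[13] I4 WR R1
[14] I5 EX; I6→MulU
[15] I5 WR R4
[16] I6 RO
[19] I6 EX
[20] I6 WR R1
[21] I7→DivU
[22] I7 RO; I8→MulU
[29] I7 EX
[30] I7 WR R1
[31] I8 RO
[34] I8 EX
[35] I8 WR R0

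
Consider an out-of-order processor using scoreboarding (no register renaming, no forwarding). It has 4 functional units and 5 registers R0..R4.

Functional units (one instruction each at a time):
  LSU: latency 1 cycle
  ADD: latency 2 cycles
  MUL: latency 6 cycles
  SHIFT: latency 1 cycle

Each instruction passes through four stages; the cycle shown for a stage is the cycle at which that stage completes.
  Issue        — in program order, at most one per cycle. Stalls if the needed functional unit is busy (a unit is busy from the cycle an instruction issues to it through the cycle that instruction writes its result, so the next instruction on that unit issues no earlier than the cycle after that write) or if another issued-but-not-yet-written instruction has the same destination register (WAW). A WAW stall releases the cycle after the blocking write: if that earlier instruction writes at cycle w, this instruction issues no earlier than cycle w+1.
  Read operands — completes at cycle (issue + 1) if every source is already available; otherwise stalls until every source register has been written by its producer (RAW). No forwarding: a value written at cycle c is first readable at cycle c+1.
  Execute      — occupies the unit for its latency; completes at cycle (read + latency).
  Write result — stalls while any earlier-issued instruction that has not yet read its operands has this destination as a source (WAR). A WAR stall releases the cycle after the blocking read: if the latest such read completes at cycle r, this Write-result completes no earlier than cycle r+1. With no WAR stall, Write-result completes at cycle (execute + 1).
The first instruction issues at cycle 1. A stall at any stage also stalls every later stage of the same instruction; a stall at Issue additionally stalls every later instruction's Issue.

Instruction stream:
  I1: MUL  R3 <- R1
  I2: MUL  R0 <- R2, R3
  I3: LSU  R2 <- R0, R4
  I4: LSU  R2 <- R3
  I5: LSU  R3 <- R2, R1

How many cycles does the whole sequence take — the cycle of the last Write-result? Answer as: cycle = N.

cycle = 29

I1 -> (1, 2, 8, 9)
I2 -> (10, 11, 17, 18)  // struct: MUL busy until I1 writes@9
I3 -> (11, 19, 20, 21)  // RAW R0: wait I2 write@18
I4 -> (22, 23, 24, 25)  // struct: LSU busy until I3 writes@21
I5 -> (26, 27, 28, 29)  // struct: LSU busy until I4 writes@25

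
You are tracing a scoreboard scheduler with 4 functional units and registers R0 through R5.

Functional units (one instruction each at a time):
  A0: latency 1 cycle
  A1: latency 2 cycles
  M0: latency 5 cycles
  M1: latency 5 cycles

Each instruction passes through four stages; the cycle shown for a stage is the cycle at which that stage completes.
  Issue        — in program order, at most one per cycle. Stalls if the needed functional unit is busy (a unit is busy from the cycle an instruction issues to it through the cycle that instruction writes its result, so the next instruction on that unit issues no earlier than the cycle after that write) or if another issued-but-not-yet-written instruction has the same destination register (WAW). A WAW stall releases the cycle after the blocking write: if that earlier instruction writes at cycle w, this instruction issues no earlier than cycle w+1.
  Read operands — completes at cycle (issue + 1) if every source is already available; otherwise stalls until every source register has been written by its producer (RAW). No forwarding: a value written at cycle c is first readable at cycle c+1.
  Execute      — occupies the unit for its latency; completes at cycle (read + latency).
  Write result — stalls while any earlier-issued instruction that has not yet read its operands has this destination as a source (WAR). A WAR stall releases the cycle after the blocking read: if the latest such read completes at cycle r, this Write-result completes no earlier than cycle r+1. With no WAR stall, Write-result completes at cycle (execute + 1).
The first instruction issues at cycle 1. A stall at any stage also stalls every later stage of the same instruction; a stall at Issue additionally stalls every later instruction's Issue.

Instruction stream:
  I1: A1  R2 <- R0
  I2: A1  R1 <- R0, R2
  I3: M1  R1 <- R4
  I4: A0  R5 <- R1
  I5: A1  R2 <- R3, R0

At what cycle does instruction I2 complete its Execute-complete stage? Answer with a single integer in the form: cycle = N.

I1 -> (1, 2, 4, 5)
I2 -> (6, 7, 9, 10)  // struct: A1 busy until I1 writes@5
I3 -> (11, 12, 17, 18)  // WAW R1: wait I2 write@10
I4 -> (12, 19, 20, 21)  // RAW R1: wait I3 write@18
I5 -> (13, 14, 16, 17)

cycle = 9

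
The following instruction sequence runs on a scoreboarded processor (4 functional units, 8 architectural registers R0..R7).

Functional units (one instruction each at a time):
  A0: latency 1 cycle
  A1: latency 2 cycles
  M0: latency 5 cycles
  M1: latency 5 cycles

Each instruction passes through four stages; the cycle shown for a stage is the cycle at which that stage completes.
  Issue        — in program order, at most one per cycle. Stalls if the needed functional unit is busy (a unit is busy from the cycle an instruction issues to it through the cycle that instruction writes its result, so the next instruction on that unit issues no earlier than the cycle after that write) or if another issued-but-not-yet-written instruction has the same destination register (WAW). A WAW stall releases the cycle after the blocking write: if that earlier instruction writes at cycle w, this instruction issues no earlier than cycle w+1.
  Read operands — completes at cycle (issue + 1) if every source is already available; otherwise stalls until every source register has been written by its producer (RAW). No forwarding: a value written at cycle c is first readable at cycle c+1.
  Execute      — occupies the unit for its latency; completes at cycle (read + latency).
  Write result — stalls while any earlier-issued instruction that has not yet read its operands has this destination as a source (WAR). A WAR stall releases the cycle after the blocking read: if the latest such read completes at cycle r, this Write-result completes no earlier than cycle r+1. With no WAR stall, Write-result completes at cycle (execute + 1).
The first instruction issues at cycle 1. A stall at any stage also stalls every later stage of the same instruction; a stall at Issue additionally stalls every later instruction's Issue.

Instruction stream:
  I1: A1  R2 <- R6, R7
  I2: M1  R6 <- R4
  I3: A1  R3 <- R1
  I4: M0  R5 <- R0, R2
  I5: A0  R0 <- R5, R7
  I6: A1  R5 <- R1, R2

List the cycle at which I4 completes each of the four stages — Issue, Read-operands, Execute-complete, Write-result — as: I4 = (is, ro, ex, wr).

[1] I1 dispatched to A1
[2] I1 operands ready | I2 dispatched to M1
[3] I2 operands ready
[4] I1 complete
[5] R2←I1
[6] I3 dispatched to A1
[7] I3 operands ready | I4 dispatched to M0
[8] I2 complete | I4 operands ready | I5 dispatched to A0
[9] R6←I2 | I3 complete
[10] R3←I3
[13] I4 complete
[14] R5←I4
[15] I5 operands ready | I6 dispatched to A1
[16] I5 complete | I6 operands ready
[17] R0←I5
[18] I6 complete
[19] R5←I6

I4 = (7, 8, 13, 14)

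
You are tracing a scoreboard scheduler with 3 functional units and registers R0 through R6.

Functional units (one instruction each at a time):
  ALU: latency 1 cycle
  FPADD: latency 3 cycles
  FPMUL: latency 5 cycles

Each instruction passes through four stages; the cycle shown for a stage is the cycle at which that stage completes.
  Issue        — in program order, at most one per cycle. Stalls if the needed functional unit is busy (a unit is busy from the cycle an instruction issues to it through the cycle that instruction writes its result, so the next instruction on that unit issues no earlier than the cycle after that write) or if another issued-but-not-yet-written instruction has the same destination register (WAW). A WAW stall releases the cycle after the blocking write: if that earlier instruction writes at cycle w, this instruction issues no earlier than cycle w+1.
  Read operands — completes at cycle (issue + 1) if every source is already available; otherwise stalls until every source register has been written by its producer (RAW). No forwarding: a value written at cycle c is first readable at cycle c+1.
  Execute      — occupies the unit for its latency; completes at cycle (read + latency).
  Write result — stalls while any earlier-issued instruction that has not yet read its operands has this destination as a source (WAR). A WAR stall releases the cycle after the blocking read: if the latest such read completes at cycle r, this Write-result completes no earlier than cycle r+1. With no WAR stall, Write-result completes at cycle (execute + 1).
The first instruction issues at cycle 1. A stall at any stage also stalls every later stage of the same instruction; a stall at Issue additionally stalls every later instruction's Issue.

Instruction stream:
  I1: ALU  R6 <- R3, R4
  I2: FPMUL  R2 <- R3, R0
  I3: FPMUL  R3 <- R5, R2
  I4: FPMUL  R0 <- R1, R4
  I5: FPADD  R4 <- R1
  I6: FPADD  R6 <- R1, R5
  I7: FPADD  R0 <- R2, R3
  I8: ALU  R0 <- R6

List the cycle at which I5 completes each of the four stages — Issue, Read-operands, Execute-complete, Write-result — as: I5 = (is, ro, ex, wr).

I1  is:1  ro:2  ex:3  wr:4
I2  is:2  ro:3  ex:8  wr:9
I3  is:10  ro:11  ex:16  wr:17  — struct: FPMUL busy until I2 writes@9
I4  is:18  ro:19  ex:24  wr:25  — struct: FPMUL busy until I3 writes@17
I5  is:19  ro:20  ex:23  wr:24
I6  is:25  ro:26  ex:29  wr:30  — struct: FPADD busy until I5 writes@24
I7  is:31  ro:32  ex:35  wr:36  — struct: FPADD busy until I6 writes@30
I8  is:37  ro:38  ex:39  wr:40  — WAW R0: wait I7 write@36

I5 = (19, 20, 23, 24)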